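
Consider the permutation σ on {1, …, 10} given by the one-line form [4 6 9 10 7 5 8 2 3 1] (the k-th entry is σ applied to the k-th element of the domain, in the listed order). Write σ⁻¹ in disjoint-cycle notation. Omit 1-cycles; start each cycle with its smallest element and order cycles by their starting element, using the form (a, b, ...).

(1, 10, 4)(2, 8, 7, 5, 6)(3, 9)

The cycle decomposition of σ is (1, 4, 10)(2, 6, 5, 7, 8)(3, 9).
The inverse reverses every cycle; in canonical form, σ⁻¹ = (1, 10, 4)(2, 8, 7, 5, 6)(3, 9).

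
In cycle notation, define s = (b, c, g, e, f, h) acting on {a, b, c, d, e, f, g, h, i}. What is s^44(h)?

c

h lies in the 6-cycle (b, c, g, e, f, h).
On a 6-cycle, s^6 is the identity, so s^44 = s^2 there (44 ≡ 2 mod 6).
Advancing 2 steps from h: h → b → c.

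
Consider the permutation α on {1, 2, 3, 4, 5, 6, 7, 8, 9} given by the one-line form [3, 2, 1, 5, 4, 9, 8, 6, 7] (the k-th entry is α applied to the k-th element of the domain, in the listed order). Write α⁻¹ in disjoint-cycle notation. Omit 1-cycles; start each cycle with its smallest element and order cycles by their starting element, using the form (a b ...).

The cycle decomposition of α is (1 3)(4 5)(6 9 7 8).
Reversing each cycle (and rotating so the smallest element leads) gives α⁻¹ = (1 3)(4 5)(6 8 7 9).

(1 3)(4 5)(6 8 7 9)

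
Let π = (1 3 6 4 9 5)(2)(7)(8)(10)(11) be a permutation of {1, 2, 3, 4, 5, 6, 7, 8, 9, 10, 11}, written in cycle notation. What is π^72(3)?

3

3 lies in the 6-cycle (1 3 6 4 9 5).
Since the cycle has length 6, π^72 acts on it the same as π^0 (72 mod 6 = 0).
So π^72(3) = 3.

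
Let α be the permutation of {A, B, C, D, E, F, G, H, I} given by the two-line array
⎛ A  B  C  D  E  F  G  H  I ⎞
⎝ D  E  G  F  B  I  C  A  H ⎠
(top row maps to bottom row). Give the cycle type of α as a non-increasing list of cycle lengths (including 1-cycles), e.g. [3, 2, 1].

The disjoint cycles are (A D F I H)(B E)(C G), with lengths 5, 2, 2 in non-increasing order.

[5, 2, 2]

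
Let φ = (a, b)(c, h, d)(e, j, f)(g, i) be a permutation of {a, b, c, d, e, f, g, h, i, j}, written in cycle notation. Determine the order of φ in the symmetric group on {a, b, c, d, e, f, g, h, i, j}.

6

The disjoint cycles have lengths 3, 3, 2, 2.
The order of φ is the least common multiple of its cycle lengths: lcm(3, 3, 2, 2) = 6.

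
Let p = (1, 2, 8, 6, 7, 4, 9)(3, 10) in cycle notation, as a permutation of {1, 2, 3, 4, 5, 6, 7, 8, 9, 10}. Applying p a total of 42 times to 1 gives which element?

1 lies in the 7-cycle (1, 2, 8, 6, 7, 4, 9).
Powers repeat with period 7 on this cycle, and 42 mod 7 = 0, so p^42(1) = p^0(1).
So p^42(1) = 1.

1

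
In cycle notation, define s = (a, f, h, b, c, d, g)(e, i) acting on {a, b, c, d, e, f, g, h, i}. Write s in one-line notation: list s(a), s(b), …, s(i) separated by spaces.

Image by image: a↦f, b↦c, c↦d, d↦g, e↦i, f↦h, g↦a, h↦b, i↦e.
So the one-line form is f c d g i h a b e.

f c d g i h a b e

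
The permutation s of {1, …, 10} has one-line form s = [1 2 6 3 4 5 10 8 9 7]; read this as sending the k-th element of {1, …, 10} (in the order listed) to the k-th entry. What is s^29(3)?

Tracing 3 → 6 → … returns to 3 after 4 steps, so 3 lies in a 4-cycle (3, 6, 5, 4).
Since the cycle has length 4, s^29 acts on it the same as s^1 (29 mod 4 = 1).
Advancing 1 step from 3: 3 → 6.

6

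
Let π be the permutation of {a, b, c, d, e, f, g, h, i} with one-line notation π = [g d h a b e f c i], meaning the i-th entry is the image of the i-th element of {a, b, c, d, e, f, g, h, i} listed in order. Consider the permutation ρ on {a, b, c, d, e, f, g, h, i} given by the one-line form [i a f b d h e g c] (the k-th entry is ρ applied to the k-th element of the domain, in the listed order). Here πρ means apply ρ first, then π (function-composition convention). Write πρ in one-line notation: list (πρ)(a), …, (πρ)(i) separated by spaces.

(πρ)(x) = π(ρ(x)). Computing each image: π(ρ(a)) = π(i) = i, π(ρ(b)) = π(a) = g, π(ρ(c)) = π(f) = e, π(ρ(d)) = π(b) = d, π(ρ(e)) = π(d) = a, π(ρ(f)) = π(h) = c, π(ρ(g)) = π(e) = b, π(ρ(h)) = π(g) = f, π(ρ(i)) = π(c) = h.
Hence πρ = [i g e d a c b f h].

i g e d a c b f h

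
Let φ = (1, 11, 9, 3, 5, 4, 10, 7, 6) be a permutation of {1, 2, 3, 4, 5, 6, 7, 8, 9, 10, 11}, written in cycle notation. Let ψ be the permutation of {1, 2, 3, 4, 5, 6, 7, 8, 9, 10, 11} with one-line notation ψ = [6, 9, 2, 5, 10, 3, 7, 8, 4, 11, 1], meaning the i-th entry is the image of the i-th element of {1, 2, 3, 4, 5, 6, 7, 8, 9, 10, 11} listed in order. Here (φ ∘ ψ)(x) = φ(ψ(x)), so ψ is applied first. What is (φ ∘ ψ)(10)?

9

ψ(10) = 11, then φ(11) = 9; composing gives (φ ∘ ψ)(10) = 9.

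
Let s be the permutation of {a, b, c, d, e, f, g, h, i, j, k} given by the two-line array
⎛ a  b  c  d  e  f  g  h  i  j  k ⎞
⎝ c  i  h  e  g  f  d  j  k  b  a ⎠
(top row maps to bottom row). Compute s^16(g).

d

Tracing g → d → … returns to g after 3 steps, so g lies in a 3-cycle (d e g).
Since the cycle has length 3, s^16 acts on it the same as s^1 (16 mod 3 = 1).
Advancing 1 step from g: g → d.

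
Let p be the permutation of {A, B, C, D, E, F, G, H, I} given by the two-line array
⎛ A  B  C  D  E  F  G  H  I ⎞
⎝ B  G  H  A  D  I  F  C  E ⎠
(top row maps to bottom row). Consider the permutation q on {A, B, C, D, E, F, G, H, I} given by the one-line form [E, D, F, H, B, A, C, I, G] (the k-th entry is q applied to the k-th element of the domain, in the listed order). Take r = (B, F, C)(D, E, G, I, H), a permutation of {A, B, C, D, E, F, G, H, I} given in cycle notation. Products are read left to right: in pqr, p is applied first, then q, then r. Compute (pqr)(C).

H

Chase C: p(C) = H; q(H) = I; r(I) = H. Hence (pqr)(C) = H.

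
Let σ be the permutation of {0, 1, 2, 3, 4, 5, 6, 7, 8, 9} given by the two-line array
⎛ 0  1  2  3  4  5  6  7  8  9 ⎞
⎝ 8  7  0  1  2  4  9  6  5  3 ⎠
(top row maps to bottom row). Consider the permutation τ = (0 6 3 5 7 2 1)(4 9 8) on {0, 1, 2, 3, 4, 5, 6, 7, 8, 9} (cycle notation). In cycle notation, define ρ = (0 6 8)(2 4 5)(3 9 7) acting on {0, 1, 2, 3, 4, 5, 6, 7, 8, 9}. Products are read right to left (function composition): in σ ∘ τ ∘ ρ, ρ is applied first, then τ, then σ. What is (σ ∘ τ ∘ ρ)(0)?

(σ ∘ τ ∘ ρ)(0) = σ(τ(ρ(0))). ρ(0) = 6, then τ(6) = 3, then σ(3) = 1, so the result is 1.

1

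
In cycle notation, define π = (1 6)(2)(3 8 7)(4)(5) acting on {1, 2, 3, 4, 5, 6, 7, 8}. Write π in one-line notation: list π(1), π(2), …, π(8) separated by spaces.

Image by image: 1→6, 2→2, 3→8, 4→4, 5→5, 6→1, 7→3, 8→7.
So the one-line form is 6 2 8 4 5 1 3 7.

6 2 8 4 5 1 3 7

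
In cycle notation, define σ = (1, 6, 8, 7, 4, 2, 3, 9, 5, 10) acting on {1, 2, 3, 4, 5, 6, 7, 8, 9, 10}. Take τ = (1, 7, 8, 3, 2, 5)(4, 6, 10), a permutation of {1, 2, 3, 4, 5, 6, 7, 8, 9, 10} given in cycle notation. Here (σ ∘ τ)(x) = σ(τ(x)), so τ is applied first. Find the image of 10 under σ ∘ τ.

2

τ(10) = 4, then σ(4) = 2; composing gives (σ ∘ τ)(10) = 2.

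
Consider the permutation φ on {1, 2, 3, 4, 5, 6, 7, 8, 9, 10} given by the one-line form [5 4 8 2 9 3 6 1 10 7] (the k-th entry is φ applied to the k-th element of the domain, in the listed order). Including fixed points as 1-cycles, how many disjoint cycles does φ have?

The cycle decomposition is (1, 5, 9, 10, 7, 6, 3, 8)(2, 4), which has 2 cycles (counting 1-cycles).

2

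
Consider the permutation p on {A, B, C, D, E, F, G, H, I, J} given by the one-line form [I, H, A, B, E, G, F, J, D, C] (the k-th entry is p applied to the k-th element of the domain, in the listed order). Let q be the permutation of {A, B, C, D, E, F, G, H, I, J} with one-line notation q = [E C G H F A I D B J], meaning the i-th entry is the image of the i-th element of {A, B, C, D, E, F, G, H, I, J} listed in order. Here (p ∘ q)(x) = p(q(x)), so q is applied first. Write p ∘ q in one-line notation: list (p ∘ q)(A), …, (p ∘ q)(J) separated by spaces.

E A F J G I D B H C

(p ∘ q)(x) = p(q(x)). Computing each image: p(q(A)) = p(E) = E, p(q(B)) = p(C) = A, p(q(C)) = p(G) = F, p(q(D)) = p(H) = J, p(q(E)) = p(F) = G, p(q(F)) = p(A) = I, p(q(G)) = p(I) = D, p(q(H)) = p(D) = B, p(q(I)) = p(B) = H, p(q(J)) = p(J) = C.
Hence p ∘ q = [E A F J G I D B H C].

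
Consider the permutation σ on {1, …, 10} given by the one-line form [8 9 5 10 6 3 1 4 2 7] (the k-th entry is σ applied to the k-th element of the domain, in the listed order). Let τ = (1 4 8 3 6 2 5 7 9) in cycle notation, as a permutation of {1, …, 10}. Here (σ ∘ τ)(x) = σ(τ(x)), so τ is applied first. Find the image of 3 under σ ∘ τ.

τ(3) = 6, then σ(6) = 3; composing gives (σ ∘ τ)(3) = 3.

3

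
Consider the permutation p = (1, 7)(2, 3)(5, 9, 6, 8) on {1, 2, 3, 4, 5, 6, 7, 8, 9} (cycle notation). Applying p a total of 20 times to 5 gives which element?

5

5 lies in the 4-cycle (5, 9, 6, 8).
Powers repeat with period 4 on this cycle, and 20 mod 4 = 0, so p^20(5) = p^0(5).
So p^20(5) = 5.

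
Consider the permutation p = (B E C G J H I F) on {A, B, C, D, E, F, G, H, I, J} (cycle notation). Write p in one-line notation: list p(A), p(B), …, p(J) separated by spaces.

A E G D C B J I F H

Each element maps to the next entry in its cycle (wrapping to the front): A↦A, B↦E, C↦G, D↦D, E↦C, F↦B, G↦J, H↦I, I↦F, J↦H.
So the one-line form is A E G D C B J I F H.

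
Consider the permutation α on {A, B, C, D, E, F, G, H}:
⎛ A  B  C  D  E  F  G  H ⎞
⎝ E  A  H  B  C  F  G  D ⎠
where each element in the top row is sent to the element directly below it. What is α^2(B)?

Tracing B → A → … returns to B after 6 steps, so B lies in a 6-cycle (A E C H D B).
Stepping 2 places around the cycle: B → A → E.

E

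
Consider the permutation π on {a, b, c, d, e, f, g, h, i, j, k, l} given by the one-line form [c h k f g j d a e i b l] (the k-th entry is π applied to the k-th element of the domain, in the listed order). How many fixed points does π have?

1

The fixed points (elements with π(x) = x) are {l}, so there is 1.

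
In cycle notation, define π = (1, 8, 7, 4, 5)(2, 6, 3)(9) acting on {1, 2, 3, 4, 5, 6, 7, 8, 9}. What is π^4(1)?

5

1 lies in the 5-cycle (1, 8, 7, 4, 5).
Stepping 4 places around the cycle: 1 → 8 → 7 → 4 → 5.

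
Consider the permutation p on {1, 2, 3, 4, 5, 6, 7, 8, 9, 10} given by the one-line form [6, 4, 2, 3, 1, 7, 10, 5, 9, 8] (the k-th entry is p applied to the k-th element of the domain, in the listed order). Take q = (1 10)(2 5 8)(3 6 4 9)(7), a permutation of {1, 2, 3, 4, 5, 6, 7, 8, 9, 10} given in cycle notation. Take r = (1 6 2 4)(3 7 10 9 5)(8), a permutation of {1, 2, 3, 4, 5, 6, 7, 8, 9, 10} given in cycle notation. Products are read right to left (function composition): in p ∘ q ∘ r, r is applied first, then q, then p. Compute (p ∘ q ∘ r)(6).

1

Apply the permutations in order: r(6) = 2, then q(2) = 5, then p(5) = 1. So (p ∘ q ∘ r)(6) = 1.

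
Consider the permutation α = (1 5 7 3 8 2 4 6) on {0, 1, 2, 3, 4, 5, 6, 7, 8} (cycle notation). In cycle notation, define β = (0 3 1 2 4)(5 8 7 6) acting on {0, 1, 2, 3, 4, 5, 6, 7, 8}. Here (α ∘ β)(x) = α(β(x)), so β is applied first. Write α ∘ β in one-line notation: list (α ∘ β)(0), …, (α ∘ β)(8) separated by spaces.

Chase each element through β then α: 0 → 3 → 8; 1 → 2 → 4; 2 → 4 → 6; 3 → 1 → 5; 4 → 0 → 0; 5 → 8 → 2; 6 → 5 → 7; 7 → 6 → 1; 8 → 7 → 3.
Collecting the images, α ∘ β = [8 4 6 5 0 2 7 1 3].

8 4 6 5 0 2 7 1 3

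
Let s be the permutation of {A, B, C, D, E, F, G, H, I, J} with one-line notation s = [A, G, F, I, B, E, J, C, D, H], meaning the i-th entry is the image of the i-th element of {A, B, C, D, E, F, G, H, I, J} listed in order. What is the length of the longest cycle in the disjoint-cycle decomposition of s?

7

Decomposing into disjoint cycles gives (B, G, J, H, C, F, E)(D, I); the longest has length 7.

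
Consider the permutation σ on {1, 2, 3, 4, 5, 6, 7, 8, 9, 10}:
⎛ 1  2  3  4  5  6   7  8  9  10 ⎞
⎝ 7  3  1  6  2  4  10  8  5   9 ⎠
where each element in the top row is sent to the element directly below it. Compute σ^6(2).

5

Tracing 2 → 3 → … returns to 2 after 7 steps, so 2 lies in a 7-cycle (1, 7, 10, 9, 5, 2, 3).
Advancing 6 steps from 2: 2 → 3 → 1 → 7 → 10 → 9 → 5.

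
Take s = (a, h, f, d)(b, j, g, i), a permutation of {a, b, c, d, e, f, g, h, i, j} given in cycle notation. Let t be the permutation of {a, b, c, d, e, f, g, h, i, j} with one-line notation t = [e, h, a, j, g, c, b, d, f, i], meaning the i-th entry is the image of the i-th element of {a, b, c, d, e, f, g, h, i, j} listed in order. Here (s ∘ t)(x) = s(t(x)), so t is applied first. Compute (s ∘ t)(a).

First apply t: t(a) = e, then s(e) = e. Thus (s ∘ t)(a) = e.

e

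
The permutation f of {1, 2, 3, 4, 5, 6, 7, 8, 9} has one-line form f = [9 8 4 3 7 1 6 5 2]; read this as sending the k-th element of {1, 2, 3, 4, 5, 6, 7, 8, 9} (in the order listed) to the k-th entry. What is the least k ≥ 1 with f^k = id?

The disjoint-cycle form of f has cycle lengths 7, 2.
Since disjoint cycles commute, ord(f) = lcm(7, 2) = 14.

14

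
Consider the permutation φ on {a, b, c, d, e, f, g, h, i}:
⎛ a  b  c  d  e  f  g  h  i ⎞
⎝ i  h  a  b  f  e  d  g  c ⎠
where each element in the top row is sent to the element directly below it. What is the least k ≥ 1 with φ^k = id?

12

Decomposing into disjoint cycles gives cycle lengths 4, 3, 2.
The order of φ is the least common multiple of its cycle lengths: lcm(4, 3, 2) = 12.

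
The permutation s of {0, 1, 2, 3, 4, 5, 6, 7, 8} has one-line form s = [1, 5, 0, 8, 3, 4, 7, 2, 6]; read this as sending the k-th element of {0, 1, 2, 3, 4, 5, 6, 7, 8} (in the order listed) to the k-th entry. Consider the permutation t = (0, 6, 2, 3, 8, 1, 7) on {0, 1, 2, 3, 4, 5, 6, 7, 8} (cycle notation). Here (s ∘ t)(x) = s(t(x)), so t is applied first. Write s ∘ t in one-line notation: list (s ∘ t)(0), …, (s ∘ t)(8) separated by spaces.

Chase each element through t then s: 0 → 6 → 7; 1 → 7 → 2; 2 → 3 → 8; 3 → 8 → 6; 4 → 4 → 3; 5 → 5 → 4; 6 → 2 → 0; 7 → 0 → 1; 8 → 1 → 5.
Collecting the images, s ∘ t = [7 2 8 6 3 4 0 1 5].

7 2 8 6 3 4 0 1 5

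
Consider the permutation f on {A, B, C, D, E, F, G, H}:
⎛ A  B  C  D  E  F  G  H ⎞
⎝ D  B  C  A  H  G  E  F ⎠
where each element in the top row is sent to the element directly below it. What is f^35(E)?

Tracing E → H → … returns to E after 4 steps, so E lies in a 4-cycle (E, H, F, G).
Powers repeat with period 4 on this cycle, and 35 mod 4 = 3, so f^35(E) = f^3(E).
Stepping 3 places around the cycle: E → H → F → G.

G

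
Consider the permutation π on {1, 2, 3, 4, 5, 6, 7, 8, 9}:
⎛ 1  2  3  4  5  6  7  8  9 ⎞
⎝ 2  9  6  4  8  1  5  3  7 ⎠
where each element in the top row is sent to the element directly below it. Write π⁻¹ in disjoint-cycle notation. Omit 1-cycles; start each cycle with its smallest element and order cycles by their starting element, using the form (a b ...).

(1 6 3 8 5 7 9 2)

The cycle decomposition of π is (1 2 9 7 5 8 3 6).
Reversing each cycle (and rotating so the smallest element leads) gives π⁻¹ = (1 6 3 8 5 7 9 2).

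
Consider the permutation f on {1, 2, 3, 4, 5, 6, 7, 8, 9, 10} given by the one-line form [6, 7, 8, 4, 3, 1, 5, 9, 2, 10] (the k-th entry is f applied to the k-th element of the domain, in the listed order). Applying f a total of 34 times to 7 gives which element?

9

Tracing 7 → 5 → … returns to 7 after 6 steps, so 7 lies in a 6-cycle (2 7 5 3 8 9).
Since the cycle has length 6, f^34 acts on it the same as f^4 (34 mod 6 = 4).
Advancing 4 steps from 7: 7 → 5 → 3 → 8 → 9.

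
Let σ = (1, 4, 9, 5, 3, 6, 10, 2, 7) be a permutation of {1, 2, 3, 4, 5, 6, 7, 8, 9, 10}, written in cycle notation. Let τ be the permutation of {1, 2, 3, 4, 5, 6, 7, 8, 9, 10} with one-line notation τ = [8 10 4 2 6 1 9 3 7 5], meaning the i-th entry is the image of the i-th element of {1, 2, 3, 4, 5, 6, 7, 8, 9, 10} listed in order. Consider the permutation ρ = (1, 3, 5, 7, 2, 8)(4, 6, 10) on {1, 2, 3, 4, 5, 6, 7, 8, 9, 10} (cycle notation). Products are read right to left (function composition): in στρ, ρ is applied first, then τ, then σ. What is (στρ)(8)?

Apply the permutations in order: ρ(8) = 1, then τ(1) = 8, then σ(8) = 8. So (στρ)(8) = 8.

8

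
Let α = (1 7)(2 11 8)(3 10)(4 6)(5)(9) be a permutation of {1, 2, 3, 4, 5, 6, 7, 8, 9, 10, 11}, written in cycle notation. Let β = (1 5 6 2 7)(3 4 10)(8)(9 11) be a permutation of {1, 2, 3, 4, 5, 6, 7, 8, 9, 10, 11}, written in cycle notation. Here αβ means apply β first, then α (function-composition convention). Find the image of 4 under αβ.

3

First apply β: β(4) = 10, then α(10) = 3. Thus (αβ)(4) = 3.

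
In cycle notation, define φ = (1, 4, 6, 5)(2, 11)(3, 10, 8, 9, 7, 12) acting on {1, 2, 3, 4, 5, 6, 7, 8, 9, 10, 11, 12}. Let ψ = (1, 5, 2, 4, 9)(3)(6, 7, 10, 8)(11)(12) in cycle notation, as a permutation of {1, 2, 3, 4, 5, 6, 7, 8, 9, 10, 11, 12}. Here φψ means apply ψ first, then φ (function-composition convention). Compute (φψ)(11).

2

First apply ψ: ψ(11) = 11, then φ(11) = 2. Thus (φψ)(11) = 2.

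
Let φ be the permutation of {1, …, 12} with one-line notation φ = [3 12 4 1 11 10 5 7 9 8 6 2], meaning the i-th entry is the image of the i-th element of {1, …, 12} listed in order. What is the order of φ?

Decomposing into disjoint cycles gives cycle lengths 6, 3, 2, 1.
The order is lcm(6, 3, 2) = 6.

6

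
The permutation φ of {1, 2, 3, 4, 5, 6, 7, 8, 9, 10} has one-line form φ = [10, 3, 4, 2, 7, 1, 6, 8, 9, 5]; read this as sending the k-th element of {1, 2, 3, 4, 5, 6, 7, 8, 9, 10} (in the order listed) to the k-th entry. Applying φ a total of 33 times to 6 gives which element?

5

Tracing 6 → 1 → … returns to 6 after 5 steps, so 6 lies in a 5-cycle (1, 10, 5, 7, 6).
Since the cycle has length 5, φ^33 acts on it the same as φ^3 (33 mod 5 = 3).
Stepping 3 places around the cycle: 6 → 1 → 10 → 5.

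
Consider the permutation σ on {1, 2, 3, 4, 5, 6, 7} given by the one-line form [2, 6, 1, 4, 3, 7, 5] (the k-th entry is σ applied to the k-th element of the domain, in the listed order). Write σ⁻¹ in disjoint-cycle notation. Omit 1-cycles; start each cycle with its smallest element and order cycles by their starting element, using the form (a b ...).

(1 3 5 7 6 2)

First write σ in disjoint cycles: (1 2 6 7 5 3).
Reversing each cycle (and rotating so the smallest element leads) gives σ⁻¹ = (1 3 5 7 6 2).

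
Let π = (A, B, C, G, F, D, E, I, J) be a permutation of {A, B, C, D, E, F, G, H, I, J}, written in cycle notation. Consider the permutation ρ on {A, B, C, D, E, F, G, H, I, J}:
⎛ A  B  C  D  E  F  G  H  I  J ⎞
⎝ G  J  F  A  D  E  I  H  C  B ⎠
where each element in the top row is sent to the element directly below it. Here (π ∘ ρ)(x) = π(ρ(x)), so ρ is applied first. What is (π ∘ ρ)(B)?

First apply ρ: ρ(B) = J, then π(J) = A. Thus (π ∘ ρ)(B) = A.

A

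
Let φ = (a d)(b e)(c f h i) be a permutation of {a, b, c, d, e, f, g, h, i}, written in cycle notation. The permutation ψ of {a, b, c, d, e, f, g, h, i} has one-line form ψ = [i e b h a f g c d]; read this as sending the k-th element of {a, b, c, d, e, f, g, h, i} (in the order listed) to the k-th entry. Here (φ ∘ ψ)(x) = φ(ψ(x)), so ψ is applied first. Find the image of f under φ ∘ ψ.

(φ ∘ ψ)(f) = φ(ψ(f)). ψ(f) = f, then φ(f) = h. So (φ ∘ ψ)(f) = h.

h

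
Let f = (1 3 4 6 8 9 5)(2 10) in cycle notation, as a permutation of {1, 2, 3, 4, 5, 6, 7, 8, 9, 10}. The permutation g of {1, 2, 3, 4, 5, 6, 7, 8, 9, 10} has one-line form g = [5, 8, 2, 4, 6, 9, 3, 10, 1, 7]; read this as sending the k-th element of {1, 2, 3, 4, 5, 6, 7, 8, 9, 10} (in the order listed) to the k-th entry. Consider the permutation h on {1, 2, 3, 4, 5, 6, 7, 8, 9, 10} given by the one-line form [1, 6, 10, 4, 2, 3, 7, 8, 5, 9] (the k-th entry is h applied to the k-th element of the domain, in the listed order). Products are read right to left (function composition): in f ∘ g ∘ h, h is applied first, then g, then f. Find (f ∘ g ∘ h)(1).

Chase 1: h(1) = 1; g(1) = 5; f(5) = 1. Hence (f ∘ g ∘ h)(1) = 1.

1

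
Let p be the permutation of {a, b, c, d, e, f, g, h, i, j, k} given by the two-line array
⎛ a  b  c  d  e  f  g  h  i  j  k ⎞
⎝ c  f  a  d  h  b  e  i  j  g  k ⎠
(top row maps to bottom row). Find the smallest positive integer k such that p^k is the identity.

Decomposing into disjoint cycles gives cycle lengths 5, 2, 2, 1, 1.
The order is lcm(5, 2, 2) = 10.

10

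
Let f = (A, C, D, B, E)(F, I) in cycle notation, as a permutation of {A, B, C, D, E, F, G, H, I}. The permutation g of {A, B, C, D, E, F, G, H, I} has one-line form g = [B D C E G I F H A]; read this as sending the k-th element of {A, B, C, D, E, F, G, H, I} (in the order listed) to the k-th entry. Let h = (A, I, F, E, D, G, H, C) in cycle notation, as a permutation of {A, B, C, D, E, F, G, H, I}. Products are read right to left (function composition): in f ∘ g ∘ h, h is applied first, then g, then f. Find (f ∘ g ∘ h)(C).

Chase C: h(C) = A; g(A) = B; f(B) = E. Hence (f ∘ g ∘ h)(C) = E.

E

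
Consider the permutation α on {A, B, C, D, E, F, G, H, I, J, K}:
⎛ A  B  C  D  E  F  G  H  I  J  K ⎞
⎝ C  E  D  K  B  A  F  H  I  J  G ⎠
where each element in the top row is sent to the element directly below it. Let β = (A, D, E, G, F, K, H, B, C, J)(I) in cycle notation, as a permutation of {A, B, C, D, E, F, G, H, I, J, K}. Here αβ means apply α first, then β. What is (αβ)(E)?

C

α(E) = B, then β(B) = C; composing gives (αβ)(E) = C.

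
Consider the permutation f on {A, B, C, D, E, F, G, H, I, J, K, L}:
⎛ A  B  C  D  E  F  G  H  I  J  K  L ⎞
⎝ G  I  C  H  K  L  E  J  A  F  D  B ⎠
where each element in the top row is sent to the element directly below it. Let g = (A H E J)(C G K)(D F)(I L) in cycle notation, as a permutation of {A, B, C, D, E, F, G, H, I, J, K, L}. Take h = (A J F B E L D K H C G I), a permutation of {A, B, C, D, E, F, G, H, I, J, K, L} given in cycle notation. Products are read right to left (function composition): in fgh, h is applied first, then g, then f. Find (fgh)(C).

D

Chase C: h(C) = G; g(G) = K; f(K) = D. Hence (fgh)(C) = D.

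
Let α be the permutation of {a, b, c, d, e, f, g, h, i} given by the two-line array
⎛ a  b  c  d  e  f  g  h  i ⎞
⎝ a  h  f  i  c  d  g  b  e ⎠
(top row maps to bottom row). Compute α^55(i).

Tracing i → e → … returns to i after 5 steps, so i lies in a 5-cycle (c, f, d, i, e).
Powers repeat with period 5 on this cycle, and 55 mod 5 = 0, so α^55(i) = α^0(i).
So α^55(i) = i.

i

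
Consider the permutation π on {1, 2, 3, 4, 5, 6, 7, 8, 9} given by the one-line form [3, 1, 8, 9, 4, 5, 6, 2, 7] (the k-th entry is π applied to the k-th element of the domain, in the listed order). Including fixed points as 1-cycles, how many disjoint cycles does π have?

2

The cycle decomposition is (1 3 8 2)(4 9 7 6 5), which has 2 cycles (counting 1-cycles).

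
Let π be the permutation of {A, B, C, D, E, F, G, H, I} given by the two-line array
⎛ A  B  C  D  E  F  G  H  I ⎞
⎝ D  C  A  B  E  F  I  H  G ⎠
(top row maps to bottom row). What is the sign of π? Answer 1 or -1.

1

In disjoint-cycle form the cycle lengths are 4, 2, 1, 1, 1.
A cycle is odd iff its length is even; π has 2 even-length cycles, so sgn(π) = (−1)^2 and π is even.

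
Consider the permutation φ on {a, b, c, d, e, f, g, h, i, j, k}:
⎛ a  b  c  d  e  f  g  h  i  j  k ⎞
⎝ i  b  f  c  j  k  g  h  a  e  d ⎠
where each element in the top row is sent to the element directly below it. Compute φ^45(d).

c

Tracing d → c → … returns to d after 4 steps, so d lies in a 4-cycle (c f k d).
Powers repeat with period 4 on this cycle, and 45 mod 4 = 1, so φ^45(d) = φ^1(d).
Stepping 1 place around the cycle: d → c.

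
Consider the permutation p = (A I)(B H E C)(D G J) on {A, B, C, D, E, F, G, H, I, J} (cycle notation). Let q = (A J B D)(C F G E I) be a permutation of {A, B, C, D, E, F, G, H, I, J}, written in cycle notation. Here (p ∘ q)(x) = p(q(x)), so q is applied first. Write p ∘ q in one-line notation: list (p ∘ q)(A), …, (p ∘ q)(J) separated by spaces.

D G F I A J C E B H

Chase each element through q then p: A → J → D; B → D → G; C → F → F; D → A → I; E → I → A; F → G → J; G → E → C; H → H → E; I → C → B; J → B → H.
So p ∘ q in one-line form is D G F I A J C E B H.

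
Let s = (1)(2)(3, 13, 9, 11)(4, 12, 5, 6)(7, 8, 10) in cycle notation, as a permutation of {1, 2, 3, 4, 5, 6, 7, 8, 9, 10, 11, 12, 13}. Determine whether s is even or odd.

The cycle lengths are 4, 4, 3, 1, 1.
A cycle is odd iff its length is even; s has 2 even-length cycles, so sgn(s) = (−1)^2 and s is even.

even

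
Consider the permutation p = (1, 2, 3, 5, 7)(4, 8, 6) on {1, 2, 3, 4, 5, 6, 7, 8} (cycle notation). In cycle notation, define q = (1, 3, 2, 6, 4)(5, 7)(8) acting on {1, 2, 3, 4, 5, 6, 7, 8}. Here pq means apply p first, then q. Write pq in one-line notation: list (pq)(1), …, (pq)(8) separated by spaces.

(pq)(x) = q(p(x)). Computing each image: q(p(1)) = q(2) = 6, q(p(2)) = q(3) = 2, q(p(3)) = q(5) = 7, q(p(4)) = q(8) = 8, q(p(5)) = q(7) = 5, q(p(6)) = q(4) = 1, q(p(7)) = q(1) = 3, q(p(8)) = q(6) = 4.
Hence pq = [6 2 7 8 5 1 3 4].

6 2 7 8 5 1 3 4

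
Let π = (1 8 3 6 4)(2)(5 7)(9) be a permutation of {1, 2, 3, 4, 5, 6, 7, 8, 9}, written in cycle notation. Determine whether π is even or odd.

odd

The cycle lengths are 5, 2, 1, 1.
A cycle is odd iff its length is even; π has 1 even-length cycle, so sgn(π) = (−1)^1 and π is odd.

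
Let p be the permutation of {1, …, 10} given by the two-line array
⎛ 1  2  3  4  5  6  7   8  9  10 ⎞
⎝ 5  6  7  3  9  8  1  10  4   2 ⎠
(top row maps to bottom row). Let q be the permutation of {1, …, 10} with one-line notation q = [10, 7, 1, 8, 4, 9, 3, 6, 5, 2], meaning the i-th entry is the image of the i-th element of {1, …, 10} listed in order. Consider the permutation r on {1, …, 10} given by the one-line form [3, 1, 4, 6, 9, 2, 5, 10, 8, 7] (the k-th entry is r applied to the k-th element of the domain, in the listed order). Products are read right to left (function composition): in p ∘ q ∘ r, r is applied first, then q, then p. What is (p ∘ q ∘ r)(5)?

(p ∘ q ∘ r)(5) = p(q(r(5))). r(5) = 9, then q(9) = 5, then p(5) = 9, so the result is 9.

9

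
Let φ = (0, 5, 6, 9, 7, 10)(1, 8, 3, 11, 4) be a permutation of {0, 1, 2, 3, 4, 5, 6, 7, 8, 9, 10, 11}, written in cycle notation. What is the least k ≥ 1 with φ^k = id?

The cycle type of φ is (6, 5, 1).
The order is lcm(6, 5) = 30.

30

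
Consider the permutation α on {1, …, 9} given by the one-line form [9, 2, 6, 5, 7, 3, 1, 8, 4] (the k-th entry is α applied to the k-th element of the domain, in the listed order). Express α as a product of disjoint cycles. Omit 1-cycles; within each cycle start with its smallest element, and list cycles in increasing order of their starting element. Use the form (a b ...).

Start at 1 and follow images: 1 → 9 → 4 → 5 → 7 → 1, giving the cycle (1 9 4 5 7).
Repeating from the next unused element and collecting all non-trivial cycles gives (1 9 4 5 7)(3 6).

(1 9 4 5 7)(3 6)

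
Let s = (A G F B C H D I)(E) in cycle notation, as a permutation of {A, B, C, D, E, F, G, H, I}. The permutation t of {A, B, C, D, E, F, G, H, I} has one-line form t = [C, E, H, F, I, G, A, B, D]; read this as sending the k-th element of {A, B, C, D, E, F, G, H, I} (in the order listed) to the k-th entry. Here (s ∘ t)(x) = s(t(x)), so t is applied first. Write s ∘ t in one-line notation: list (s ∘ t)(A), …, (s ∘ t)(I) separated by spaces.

(s ∘ t)(x) = s(t(x)). Computing each image: s(t(A)) = s(C) = H, s(t(B)) = s(E) = E, s(t(C)) = s(H) = D, s(t(D)) = s(F) = B, s(t(E)) = s(I) = A, s(t(F)) = s(G) = F, s(t(G)) = s(A) = G, s(t(H)) = s(B) = C, s(t(I)) = s(D) = I.
Hence s ∘ t = [H E D B A F G C I].

H E D B A F G C I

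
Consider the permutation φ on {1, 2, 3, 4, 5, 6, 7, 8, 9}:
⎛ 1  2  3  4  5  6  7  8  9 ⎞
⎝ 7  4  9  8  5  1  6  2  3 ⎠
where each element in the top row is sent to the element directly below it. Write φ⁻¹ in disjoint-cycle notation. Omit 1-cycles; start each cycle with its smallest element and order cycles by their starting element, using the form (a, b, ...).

The cycle decomposition of φ is (1, 7, 6)(2, 4, 8)(3, 9).
The inverse reverses every cycle; in canonical form, φ⁻¹ = (1, 6, 7)(2, 8, 4)(3, 9).

(1, 6, 7)(2, 8, 4)(3, 9)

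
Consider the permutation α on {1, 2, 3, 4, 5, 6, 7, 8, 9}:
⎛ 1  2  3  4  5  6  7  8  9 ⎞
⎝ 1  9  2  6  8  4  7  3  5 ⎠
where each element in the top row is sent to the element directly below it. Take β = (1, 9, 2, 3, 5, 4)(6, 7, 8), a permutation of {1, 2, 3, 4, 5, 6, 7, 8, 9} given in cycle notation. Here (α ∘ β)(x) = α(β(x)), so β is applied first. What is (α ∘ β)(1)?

(α ∘ β)(1) = α(β(1)). β(1) = 9, then α(9) = 5. So (α ∘ β)(1) = 5.

5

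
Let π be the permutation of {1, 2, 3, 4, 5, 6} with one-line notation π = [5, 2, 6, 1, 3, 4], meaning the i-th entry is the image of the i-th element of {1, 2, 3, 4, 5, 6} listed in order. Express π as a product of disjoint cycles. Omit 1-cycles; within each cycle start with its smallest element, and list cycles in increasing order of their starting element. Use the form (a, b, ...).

Start at 1 and follow images: 1 → 5 → 3 → 6 → 4 → 1, giving the cycle (1, 5, 3, 6, 4).
Continuing from each remaining unvisited element yields (1, 5, 3, 6, 4).

(1, 5, 3, 6, 4)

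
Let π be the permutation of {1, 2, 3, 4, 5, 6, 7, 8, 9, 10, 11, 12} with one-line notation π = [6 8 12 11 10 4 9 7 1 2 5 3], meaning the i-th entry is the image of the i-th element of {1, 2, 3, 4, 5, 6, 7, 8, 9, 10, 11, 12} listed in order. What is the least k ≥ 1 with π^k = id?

Writing π as disjoint cycles, the cycle lengths are 10, 2.
Since disjoint cycles commute, ord(π) = lcm(10, 2) = 10.

10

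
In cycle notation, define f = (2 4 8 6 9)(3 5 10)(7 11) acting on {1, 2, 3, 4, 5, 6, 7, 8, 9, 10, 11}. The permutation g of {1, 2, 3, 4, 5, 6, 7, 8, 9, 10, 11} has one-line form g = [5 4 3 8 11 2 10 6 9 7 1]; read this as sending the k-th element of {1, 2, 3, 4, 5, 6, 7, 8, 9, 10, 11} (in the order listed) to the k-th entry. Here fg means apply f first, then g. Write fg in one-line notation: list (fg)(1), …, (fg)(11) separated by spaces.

5 8 11 6 7 9 1 2 4 3 10

(fg)(x) = g(f(x)). Computing each image: g(f(1)) = g(1) = 5, g(f(2)) = g(4) = 8, g(f(3)) = g(5) = 11, g(f(4)) = g(8) = 6, g(f(5)) = g(10) = 7, g(f(6)) = g(9) = 9, g(f(7)) = g(11) = 1, g(f(8)) = g(6) = 2, g(f(9)) = g(2) = 4, g(f(10)) = g(3) = 3, g(f(11)) = g(7) = 10.
Hence fg = [5 8 11 6 7 9 1 2 4 3 10].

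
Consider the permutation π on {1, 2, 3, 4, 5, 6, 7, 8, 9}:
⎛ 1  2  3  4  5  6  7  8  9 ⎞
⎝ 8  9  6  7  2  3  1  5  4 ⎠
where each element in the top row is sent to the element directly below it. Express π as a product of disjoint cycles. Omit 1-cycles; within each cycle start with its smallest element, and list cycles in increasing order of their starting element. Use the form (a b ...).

(1 8 5 2 9 4 7)(3 6)

Iterating π from 1 gives 1 → 8 → 5 → 2 → 9 → 4 → 7 → 1; that is the 7-cycle (1 8 5 2 9 4 7).
Continuing from each remaining unvisited element yields (1 8 5 2 9 4 7)(3 6).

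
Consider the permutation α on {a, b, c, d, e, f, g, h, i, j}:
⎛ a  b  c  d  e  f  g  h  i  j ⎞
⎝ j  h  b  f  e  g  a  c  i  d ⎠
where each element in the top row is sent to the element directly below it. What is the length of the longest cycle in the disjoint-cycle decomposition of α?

Decomposing into disjoint cycles gives (a j d f g)(b h c); the longest has length 5.

5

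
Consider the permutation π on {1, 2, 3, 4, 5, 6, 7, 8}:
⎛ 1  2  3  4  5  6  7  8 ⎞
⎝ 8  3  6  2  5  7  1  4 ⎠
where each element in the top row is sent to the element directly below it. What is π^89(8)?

7

Tracing 8 → 4 → … returns to 8 after 7 steps, so 8 lies in a 7-cycle (1 8 4 2 3 6 7).
Since the cycle has length 7, π^89 acts on it the same as π^5 (89 mod 7 = 5).
Advancing 5 steps from 8: 8 → 4 → 2 → 3 → 6 → 7.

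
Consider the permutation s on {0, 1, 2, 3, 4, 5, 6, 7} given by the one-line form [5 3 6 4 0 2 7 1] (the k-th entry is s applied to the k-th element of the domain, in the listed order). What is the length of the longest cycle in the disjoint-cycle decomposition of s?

Decomposing into disjoint cycles gives (0, 5, 2, 6, 7, 1, 3, 4); the longest has length 8.

8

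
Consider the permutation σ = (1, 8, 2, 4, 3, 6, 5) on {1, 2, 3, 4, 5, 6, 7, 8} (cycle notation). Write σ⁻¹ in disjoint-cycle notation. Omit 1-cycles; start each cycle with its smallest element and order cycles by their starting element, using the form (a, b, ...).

(1, 5, 6, 3, 4, 2, 8)

If σ sends a → b within a cycle, σ⁻¹ sends b → a; equivalently, reverse each cycle.
After reversing and putting each cycle's least element first, σ⁻¹ = (1, 5, 6, 3, 4, 2, 8).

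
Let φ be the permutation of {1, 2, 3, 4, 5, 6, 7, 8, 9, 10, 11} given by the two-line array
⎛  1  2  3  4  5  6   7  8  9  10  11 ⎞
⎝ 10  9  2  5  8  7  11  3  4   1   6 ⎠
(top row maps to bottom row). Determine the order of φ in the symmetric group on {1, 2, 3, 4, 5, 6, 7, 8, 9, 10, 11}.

Decomposing into disjoint cycles gives cycle lengths 6, 3, 2.
Since disjoint cycles commute, ord(φ) = lcm(6, 3, 2) = 6.

6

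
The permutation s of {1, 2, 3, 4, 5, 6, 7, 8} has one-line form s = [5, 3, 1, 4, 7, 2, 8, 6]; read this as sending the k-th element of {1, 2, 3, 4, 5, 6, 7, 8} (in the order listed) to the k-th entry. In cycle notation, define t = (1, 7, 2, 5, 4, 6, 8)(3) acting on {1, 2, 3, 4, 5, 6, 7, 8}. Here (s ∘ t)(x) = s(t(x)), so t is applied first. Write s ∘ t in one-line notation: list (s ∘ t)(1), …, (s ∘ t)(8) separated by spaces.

8 7 1 2 4 6 3 5

For each element, apply t then s: 1 → 7 → 8; 2 → 5 → 7; 3 → 3 → 1; 4 → 6 → 2; 5 → 4 → 4; 6 → 8 → 6; 7 → 2 → 3; 8 → 1 → 5.
So s ∘ t in one-line form is 8 7 1 2 4 6 3 5.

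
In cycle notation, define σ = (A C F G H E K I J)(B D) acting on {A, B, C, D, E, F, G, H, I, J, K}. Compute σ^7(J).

K

J lies in the 9-cycle (A C F G H E K I J).
Stepping 7 places around the cycle: J → A → C → F → G → H → E → K.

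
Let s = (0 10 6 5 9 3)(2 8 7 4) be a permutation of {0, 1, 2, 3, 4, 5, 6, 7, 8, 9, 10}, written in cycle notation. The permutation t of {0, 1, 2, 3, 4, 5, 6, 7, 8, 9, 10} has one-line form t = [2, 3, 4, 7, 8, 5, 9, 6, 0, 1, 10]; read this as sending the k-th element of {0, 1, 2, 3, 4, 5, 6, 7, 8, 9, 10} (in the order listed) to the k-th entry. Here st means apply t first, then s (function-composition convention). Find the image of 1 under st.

0

First apply t: t(1) = 3, then s(3) = 0. Thus (st)(1) = 0.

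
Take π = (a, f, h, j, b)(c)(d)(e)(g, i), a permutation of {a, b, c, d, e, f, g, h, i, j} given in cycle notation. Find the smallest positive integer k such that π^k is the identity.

10

The disjoint cycles have lengths 5, 2, 1, 1, 1.
Since disjoint cycles commute, ord(π) = lcm(5, 2) = 10.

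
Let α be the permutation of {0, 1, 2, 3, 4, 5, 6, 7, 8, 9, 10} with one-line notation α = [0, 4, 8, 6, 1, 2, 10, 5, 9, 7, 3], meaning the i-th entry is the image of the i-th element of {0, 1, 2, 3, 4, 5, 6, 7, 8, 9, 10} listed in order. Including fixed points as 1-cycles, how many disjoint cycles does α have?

The cycle decomposition is (0)(1, 4)(2, 8, 9, 7, 5)(3, 6, 10), which has 4 cycles (counting 1-cycles).

4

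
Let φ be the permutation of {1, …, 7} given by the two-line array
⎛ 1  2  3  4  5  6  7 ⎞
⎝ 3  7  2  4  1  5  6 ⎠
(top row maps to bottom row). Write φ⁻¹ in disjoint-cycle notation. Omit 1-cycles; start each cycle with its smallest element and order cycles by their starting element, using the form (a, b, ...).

First write φ in disjoint cycles: (1, 3, 2, 7, 6, 5).
Reversing each cycle (and rotating so the smallest element leads) gives φ⁻¹ = (1, 5, 6, 7, 2, 3).

(1, 5, 6, 7, 2, 3)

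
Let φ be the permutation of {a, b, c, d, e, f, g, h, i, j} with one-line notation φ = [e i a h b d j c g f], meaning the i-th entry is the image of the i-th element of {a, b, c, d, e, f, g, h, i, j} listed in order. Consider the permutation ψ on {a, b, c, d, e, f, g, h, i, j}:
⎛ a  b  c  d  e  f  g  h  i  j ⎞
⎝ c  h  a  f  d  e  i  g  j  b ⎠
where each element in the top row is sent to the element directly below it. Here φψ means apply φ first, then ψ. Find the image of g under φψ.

b

(φψ)(g) = ψ(φ(g)). φ(g) = j, then ψ(j) = b. So (φψ)(g) = b.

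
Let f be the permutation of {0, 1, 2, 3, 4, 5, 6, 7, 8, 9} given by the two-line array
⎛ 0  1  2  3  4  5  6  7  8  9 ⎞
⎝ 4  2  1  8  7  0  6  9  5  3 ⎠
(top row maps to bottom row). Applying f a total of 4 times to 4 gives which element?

Tracing 4 → 7 → … returns to 4 after 7 steps, so 4 lies in a 7-cycle (0 4 7 9 3 8 5).
Stepping 4 places around the cycle: 4 → 7 → 9 → 3 → 8.

8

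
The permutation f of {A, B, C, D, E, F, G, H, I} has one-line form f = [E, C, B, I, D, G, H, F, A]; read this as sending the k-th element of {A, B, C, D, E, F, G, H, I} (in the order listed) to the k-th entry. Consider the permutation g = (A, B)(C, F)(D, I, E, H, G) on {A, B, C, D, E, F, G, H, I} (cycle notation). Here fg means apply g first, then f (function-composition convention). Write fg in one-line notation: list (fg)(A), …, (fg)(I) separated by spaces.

For each element, apply g then f: A → B → C; B → A → E; C → F → G; D → I → A; E → H → F; F → C → B; G → D → I; H → G → H; I → E → D.
Collecting the images, fg = [C E G A F B I H D].

C E G A F B I H D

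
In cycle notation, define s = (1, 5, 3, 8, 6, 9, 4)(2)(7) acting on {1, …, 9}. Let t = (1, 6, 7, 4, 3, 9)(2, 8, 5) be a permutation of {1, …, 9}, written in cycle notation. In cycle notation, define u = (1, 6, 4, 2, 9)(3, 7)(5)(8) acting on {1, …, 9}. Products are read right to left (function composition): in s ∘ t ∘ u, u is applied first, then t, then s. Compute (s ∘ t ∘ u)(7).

4

Apply the permutations in order: u(7) = 3, then t(3) = 9, then s(9) = 4. So (s ∘ t ∘ u)(7) = 4.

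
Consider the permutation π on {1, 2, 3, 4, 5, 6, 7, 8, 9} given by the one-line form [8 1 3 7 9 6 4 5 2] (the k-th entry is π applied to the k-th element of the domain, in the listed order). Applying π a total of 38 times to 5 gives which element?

1

Tracing 5 → 9 → … returns to 5 after 5 steps, so 5 lies in a 5-cycle (1, 8, 5, 9, 2).
Powers repeat with period 5 on this cycle, and 38 mod 5 = 3, so π^38(5) = π^3(5).
Advancing 3 steps from 5: 5 → 9 → 2 → 1.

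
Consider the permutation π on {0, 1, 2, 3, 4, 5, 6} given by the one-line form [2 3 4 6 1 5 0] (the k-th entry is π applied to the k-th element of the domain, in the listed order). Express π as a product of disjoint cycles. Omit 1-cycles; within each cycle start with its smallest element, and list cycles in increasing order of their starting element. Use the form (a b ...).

From 0: 0 → 2 → 4 → 1 → 3 → 6 → 0, closing the cycle (0 2 4 1 3 6).
Continuing from each remaining unvisited element yields (0 2 4 1 3 6).

(0 2 4 1 3 6)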